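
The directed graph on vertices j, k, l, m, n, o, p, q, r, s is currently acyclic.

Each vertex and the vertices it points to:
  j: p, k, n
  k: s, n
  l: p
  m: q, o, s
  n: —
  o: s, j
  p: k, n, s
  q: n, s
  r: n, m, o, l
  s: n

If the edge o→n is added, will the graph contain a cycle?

Adding o→n creates a cycle iff n can already reach o.
Explore from n: no path reaches o. The graph stays acyclic.

No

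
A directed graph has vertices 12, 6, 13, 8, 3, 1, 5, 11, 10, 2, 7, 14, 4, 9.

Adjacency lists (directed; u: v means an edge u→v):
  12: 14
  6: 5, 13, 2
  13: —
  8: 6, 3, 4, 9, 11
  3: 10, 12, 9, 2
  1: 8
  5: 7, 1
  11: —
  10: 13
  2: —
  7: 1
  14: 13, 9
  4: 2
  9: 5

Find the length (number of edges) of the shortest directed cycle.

4

For each vertex v, BFS finds the shortest path from v back to v.
The shortest such closed walk is 8 → 6 → 5 → 1 → 8, length 4.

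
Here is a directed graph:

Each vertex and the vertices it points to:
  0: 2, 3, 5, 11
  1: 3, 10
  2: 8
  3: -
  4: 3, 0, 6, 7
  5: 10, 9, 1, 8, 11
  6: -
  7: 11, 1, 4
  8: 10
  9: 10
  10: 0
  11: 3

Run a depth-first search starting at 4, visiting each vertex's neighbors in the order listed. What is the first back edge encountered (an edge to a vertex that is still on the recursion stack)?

10→0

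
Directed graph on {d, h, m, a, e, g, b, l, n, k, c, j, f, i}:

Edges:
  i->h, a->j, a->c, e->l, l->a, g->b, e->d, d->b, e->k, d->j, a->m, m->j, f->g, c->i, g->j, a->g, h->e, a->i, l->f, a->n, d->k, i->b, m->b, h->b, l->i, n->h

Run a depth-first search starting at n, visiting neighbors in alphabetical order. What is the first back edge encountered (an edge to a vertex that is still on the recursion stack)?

i→h

DFS from n (visiting neighbors in alphabetical order); mark gray on enter, black on exit:
n gray
  h gray
    b gray
    b black
    e gray
      d gray
        d→b: b black — skip
        j gray
        j black
        k gray
        k black
      d black
      e→k: k black — skip
      l gray
        a gray
          c gray
            i gray
              i→b: b black — skip
              i→h: h is gray → back edge
First back edge: i → h.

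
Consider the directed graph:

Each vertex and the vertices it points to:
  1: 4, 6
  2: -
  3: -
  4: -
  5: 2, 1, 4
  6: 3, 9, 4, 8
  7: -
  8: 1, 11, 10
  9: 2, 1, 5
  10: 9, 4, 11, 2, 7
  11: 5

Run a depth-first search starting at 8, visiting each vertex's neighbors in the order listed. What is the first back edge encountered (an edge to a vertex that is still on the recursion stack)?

9→1

DFS from 8 (visiting each vertex's neighbors in the order listed); mark gray on enter, black on exit:
8 gray
  1 gray
    4 gray
    4 black
    6 gray
      3 gray
      3 black
      9 gray
        2 gray
        2 black
        9→1: 1 is gray → back edge
First back edge: 9 → 1.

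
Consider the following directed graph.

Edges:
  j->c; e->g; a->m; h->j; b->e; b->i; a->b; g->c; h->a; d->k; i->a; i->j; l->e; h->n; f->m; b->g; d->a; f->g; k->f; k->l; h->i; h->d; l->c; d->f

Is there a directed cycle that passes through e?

No

e lies on a cycle iff there is a path from e back to itself.
Exploring from e, it never reaches itself; equivalently, its strongly connected component is a singleton.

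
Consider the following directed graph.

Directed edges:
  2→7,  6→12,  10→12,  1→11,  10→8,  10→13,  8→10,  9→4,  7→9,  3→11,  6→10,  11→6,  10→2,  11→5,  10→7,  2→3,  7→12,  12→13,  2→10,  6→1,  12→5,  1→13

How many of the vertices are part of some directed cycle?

7

A vertex is on a directed cycle iff it belongs to a strongly connected component of size ≥ 2 (or has a self-loop).
The vertices on cycles are {1, 2, 3, 6, 8, 10, 11} — 7 in total.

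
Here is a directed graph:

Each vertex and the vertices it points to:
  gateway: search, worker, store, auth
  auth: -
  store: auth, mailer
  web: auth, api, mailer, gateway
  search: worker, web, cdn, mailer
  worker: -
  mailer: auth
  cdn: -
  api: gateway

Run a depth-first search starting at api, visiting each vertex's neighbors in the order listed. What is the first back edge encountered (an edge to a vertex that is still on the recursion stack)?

DFS from api (visiting each vertex's neighbors in the order listed); mark gray on enter, black on exit:
api gray
  gateway gray
    search gray
      worker gray
      worker black
      web gray
        auth gray
        auth black
        web→api: api is gray → back edge
First back edge: web → api.

web→api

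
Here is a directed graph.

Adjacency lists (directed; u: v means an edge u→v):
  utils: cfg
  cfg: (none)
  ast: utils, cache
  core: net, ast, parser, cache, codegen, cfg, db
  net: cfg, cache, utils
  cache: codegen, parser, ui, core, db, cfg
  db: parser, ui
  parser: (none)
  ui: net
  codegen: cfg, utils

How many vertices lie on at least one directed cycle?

6

A vertex is on a directed cycle iff it belongs to a strongly connected component of size ≥ 2 (or has a self-loop).
The vertices on cycles are {db, ui, ast, net, core, cache} — 6 in total.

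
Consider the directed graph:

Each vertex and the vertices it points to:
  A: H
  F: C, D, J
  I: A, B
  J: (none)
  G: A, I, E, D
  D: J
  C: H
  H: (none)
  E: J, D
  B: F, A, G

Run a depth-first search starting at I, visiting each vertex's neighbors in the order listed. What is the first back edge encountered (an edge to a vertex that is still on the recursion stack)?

G->I

DFS from I (visiting each vertex's neighbors in the order listed); mark gray on enter, black on exit:
I gray
  A gray
    H gray
    H black
  A black
  B gray
    F gray
      C gray
        C→H: H black — skip
      C black
      D gray
        J gray
        J black
      D black
      F→J: J black — skip
    F black
    B→A: A black — skip
    G gray
      G→A: A black — skip
      G→I: I is gray → back edge
First back edge: G → I.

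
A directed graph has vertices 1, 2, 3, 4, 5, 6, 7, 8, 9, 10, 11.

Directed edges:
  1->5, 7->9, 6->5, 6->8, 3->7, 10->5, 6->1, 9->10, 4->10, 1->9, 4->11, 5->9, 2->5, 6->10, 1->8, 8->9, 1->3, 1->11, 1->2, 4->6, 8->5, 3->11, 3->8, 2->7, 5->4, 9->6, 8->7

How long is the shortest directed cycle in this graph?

For each vertex v, BFS finds the shortest path from v back to v.
The shortest such closed walk is 4 → 6 → 5 → 4, length 3.

3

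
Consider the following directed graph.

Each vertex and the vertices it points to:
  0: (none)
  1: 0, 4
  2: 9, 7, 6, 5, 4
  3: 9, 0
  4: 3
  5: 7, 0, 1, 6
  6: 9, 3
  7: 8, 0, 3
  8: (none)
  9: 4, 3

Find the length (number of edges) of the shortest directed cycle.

For each vertex v, BFS finds the shortest path from v back to v.
The shortest such closed walk is 3 → 9 → 3, length 2.

2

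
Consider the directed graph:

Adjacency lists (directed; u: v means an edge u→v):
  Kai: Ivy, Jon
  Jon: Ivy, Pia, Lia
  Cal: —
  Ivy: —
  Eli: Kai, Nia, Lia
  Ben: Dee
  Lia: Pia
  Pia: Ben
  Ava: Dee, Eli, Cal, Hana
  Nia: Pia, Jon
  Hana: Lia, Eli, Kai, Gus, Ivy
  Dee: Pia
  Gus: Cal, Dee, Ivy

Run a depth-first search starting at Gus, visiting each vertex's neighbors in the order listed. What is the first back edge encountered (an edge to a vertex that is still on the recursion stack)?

DFS from Gus (visiting each vertex's neighbors in the order listed); mark gray on enter, black on exit:
Gus gray
  Cal gray
  Cal black
  Dee gray
    Pia gray
      Ben gray
        Ben→Dee: Dee is gray → back edge
First back edge: Ben → Dee.

Ben->Dee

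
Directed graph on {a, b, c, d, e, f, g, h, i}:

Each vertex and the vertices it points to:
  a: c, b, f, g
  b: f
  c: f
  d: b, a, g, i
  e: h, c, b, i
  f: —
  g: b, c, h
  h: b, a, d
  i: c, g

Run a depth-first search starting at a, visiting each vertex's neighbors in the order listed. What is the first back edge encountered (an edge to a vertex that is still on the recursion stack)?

h→a

DFS from a (visiting each vertex's neighbors in the order listed); mark gray on enter, black on exit:
a gray
  c gray
    f gray
    f black
  c black
  b gray
    b→f: f black — skip
  b black
  a→f: f black — skip
  g gray
    g→b: b black — skip
    g→c: c black — skip
    h gray
      h→b: b black — skip
      h→a: a is gray → back edge
First back edge: h → a.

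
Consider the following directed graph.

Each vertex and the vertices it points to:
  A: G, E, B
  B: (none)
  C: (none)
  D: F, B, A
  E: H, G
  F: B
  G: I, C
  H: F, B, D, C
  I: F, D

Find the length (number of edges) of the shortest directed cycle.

4

For each vertex v, BFS finds the shortest path from v back to v.
The shortest such closed walk is E → H → D → A → E, length 4.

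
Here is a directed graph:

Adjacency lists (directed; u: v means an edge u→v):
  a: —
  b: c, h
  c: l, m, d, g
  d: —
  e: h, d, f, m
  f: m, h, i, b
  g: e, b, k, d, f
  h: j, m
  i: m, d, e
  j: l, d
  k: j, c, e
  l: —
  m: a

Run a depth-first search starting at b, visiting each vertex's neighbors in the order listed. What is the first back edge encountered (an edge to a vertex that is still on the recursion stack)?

i→e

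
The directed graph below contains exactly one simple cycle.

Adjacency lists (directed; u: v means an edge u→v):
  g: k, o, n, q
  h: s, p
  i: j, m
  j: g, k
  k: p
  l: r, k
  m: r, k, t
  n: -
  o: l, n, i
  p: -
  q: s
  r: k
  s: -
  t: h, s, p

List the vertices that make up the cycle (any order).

DFS with gray/black marking from i:
i gray
  j gray
    g gray
      k gray
        p gray
        p black
      k black
      o gray
        l gray
          r gray
            r→k: k black — skip
          r black
          l→k: k black — skip
        l black
        n gray
        n black
        o→i: i is gray → back edge
Back edge closes the cycle i → j → g → o → i; its vertices are {g, i, j, o}.

g, i, j, o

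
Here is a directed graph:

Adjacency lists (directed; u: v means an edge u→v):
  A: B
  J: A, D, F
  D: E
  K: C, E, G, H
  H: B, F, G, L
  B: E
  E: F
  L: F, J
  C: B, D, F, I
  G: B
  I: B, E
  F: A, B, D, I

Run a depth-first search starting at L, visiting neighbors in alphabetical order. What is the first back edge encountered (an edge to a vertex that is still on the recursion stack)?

E→F

DFS from L (visiting neighbors in alphabetical order); mark gray on enter, black on exit:
L gray
  F gray
    A gray
      B gray
        E gray
          E→F: F is gray → back edge
First back edge: E → F.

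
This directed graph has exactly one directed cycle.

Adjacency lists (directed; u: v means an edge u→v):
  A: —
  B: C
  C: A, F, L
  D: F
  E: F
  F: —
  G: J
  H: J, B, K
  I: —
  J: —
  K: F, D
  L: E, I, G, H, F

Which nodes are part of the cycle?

DFS with gray/black marking from L:
L gray
  E gray
    F gray
    F black
  E black
  I gray
  I black
  G gray
    J gray
    J black
  G black
  H gray
    H→J: J black — skip
    B gray
      C gray
        A gray
        A black
        C→F: F black — skip
        C→L: L is gray → back edge
Back edge closes the cycle L → H → B → C → L; its vertices are {B, C, H, L}.

B, C, H, L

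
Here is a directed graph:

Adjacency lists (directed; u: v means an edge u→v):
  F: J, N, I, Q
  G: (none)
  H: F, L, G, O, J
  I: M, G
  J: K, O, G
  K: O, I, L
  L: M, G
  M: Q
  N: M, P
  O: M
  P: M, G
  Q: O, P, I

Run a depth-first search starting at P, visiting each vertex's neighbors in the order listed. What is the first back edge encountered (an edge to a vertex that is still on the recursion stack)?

DFS from P (visiting each vertex's neighbors in the order listed); mark gray on enter, black on exit:
P gray
  M gray
    Q gray
      O gray
        O→M: M is gray → back edge
First back edge: O → M.

O→M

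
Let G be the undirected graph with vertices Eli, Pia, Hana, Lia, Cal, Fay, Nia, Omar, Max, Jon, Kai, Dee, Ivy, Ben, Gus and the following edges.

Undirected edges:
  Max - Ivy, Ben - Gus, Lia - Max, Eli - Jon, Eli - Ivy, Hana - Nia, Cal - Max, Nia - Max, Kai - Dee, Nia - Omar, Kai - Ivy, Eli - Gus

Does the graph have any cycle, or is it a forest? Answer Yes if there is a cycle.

No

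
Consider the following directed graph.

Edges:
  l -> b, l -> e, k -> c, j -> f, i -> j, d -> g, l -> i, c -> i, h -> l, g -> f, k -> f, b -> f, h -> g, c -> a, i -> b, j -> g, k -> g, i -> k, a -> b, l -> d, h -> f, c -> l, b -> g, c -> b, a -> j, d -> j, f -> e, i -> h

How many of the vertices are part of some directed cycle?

5

A vertex is on a directed cycle iff it belongs to a strongly connected component of size ≥ 2 (or has a self-loop).
The vertices on cycles are {c, h, i, k, l} — 5 in total.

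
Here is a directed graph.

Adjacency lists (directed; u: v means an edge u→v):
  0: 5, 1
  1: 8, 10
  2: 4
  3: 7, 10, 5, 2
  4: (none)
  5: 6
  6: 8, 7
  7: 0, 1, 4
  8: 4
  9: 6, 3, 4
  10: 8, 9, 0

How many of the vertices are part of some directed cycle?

8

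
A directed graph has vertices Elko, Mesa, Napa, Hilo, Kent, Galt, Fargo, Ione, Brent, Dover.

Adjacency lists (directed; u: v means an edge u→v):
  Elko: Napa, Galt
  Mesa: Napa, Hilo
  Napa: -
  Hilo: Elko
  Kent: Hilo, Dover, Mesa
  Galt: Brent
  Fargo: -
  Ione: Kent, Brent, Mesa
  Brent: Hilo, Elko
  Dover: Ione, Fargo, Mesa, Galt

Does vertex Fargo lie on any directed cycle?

Fargo lies on a cycle iff there is a path from Fargo back to itself.
Exploring from Fargo, it never reaches itself; equivalently, its strongly connected component is a singleton.

No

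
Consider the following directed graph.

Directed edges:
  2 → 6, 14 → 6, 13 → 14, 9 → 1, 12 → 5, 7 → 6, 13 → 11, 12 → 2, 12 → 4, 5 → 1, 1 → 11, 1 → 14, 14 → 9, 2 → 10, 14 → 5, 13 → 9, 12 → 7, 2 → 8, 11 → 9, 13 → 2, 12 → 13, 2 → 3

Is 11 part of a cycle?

Yes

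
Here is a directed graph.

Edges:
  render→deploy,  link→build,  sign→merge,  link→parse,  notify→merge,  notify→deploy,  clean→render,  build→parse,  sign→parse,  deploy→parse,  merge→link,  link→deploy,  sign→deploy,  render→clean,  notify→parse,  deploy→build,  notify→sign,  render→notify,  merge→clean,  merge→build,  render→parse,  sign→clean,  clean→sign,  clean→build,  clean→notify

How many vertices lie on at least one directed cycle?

5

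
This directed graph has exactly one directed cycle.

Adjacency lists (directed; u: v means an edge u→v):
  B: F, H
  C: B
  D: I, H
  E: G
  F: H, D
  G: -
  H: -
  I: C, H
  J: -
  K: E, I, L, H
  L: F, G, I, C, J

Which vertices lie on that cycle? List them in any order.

DFS with gray/black marking from C:
C gray
  B gray
    F gray
      H gray
      H black
      D gray
        I gray
          I→C: C is gray → back edge
Back edge closes the cycle C → B → F → D → I → C; its vertices are {B, C, D, F, I}.

B, C, D, F, I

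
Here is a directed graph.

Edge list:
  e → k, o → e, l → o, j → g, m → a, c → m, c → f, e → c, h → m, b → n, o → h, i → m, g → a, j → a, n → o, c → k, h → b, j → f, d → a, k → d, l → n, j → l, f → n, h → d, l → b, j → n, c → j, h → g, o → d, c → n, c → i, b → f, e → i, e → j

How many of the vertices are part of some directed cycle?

9

A vertex is on a directed cycle iff it belongs to a strongly connected component of size ≥ 2 (or has a self-loop).
The vertices on cycles are {b, c, e, f, h, j, l, n, o} — 9 in total.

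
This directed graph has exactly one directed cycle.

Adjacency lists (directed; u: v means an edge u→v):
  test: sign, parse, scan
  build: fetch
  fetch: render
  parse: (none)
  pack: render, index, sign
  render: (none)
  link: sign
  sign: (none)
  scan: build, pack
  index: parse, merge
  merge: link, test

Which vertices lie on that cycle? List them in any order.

pack, scan, test, index, merge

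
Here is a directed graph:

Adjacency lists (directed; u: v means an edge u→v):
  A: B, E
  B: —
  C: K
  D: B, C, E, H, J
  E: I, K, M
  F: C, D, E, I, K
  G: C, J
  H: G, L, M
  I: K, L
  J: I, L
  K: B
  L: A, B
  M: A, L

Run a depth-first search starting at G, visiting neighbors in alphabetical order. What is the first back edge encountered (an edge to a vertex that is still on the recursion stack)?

DFS from G (visiting neighbors in alphabetical order); mark gray on enter, black on exit:
G gray
  C gray
    K gray
      B gray
      B black
    K black
  C black
  J gray
    I gray
      I→K: K black — skip
      L gray
        A gray
          A→B: B black — skip
          E gray
            E→I: I is gray → back edge
First back edge: E → I.

E→I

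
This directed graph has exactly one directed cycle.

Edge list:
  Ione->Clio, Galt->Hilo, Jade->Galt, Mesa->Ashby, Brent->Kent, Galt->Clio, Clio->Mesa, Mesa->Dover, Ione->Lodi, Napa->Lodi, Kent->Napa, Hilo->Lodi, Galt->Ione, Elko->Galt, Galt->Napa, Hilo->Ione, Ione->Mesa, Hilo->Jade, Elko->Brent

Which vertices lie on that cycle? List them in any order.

Galt, Hilo, Jade

DFS with gray/black marking from Galt:
Galt gray
  Hilo gray
    Ione gray
      Clio gray
        Mesa gray
          Dover gray
          Dover black
          Ashby gray
          Ashby black
        Mesa black
      Clio black
      Lodi gray
      Lodi black
      Ione→Mesa: Mesa black — skip
    Ione black
    Hilo→Lodi: Lodi black — skip
    Jade gray
      Jade→Galt: Galt is gray → back edge
Back edge closes the cycle Galt → Hilo → Jade → Galt; its vertices are {Galt, Hilo, Jade}.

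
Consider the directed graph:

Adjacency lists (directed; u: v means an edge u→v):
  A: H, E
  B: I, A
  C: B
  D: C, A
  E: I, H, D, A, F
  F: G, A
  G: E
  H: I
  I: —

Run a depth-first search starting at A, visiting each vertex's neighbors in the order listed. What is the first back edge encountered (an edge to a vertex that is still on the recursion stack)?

DFS from A (visiting each vertex's neighbors in the order listed); mark gray on enter, black on exit:
A gray
  H gray
    I gray
    I black
  H black
  E gray
    E→I: I black — skip
    E→H: H black — skip
    D gray
      C gray
        B gray
          B→I: I black — skip
          B→A: A is gray → back edge
First back edge: B → A.

B→A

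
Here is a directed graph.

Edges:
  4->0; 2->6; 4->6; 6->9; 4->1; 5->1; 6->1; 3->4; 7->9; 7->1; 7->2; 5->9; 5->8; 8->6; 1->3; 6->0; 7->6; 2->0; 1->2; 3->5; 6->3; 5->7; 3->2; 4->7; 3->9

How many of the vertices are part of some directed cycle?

A vertex is on a directed cycle iff it belongs to a strongly connected component of size ≥ 2 (or has a self-loop).
The vertices on cycles are {1, 2, 3, 4, 5, 6, 7, 8} — 8 in total.

8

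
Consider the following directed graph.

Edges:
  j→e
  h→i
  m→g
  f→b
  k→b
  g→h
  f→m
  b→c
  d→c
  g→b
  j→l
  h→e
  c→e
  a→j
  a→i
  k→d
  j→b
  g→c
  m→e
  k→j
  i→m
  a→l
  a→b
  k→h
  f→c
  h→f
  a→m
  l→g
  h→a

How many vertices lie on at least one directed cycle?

8

A vertex is on a directed cycle iff it belongs to a strongly connected component of size ≥ 2 (or has a self-loop).
The vertices on cycles are {a, f, g, h, i, j, l, m} — 8 in total.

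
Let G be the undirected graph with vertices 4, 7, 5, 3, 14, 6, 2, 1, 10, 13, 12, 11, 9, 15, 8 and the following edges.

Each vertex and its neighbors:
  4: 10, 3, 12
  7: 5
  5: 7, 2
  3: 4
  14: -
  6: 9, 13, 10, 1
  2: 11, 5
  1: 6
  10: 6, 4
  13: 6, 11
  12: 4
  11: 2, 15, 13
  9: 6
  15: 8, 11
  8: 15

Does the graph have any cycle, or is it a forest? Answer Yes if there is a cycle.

DFS, tracking each vertex's parent; an edge to a visited non-parent vertex closes a cycle.
Start from 1:
visit 1 (parent –)
  visit 6 (parent 1)
    visit 9 (parent 6)
      9–6: parent, skip
    visit 13 (parent 6)
      13–6: parent, skip
      visit 11 (parent 13)
        visit 2 (parent 11)
          2–11: parent, skip
          visit 5 (parent 2)
            visit 7 (parent 5)
              7–5: parent, skip
            5–2: parent, skip
        visit 15 (parent 11)
          visit 8 (parent 15)
            8–15: parent, skip
          15–11: parent, skip
        11–13: parent, skip
    visit 10 (parent 6)
      10–6: parent, skip
      visit 4 (parent 10)
        4–10: parent, skip
        visit 3 (parent 4)
          3–4: parent, skip
        visit 12 (parent 4)
          12–4: parent, skip
    6–1: parent, skip
visit 14 (parent –)
No non-parent visited neighbor found — the graph is a forest.

No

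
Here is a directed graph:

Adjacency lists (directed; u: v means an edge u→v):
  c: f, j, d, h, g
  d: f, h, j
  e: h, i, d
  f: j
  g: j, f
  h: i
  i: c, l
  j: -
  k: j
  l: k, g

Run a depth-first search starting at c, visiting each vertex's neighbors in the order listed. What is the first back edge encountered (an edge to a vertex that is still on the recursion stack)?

i→c

DFS from c (visiting each vertex's neighbors in the order listed); mark gray on enter, black on exit:
c gray
  f gray
    j gray
    j black
  f black
  c→j: j black — skip
  d gray
    d→f: f black — skip
    h gray
      i gray
        i→c: c is gray → back edge
First back edge: i → c.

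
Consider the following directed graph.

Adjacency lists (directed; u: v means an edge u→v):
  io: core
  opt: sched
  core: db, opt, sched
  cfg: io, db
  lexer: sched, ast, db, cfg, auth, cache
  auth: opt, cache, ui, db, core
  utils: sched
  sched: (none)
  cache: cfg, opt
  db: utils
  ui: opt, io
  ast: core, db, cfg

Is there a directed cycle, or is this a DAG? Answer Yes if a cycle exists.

DFS with white/gray/black marking, starting from sched:
sched gray
sched black
io gray
  core gray
    db gray
      utils gray
        utils→sched: sched black — skip
      utils black
    db black
    opt gray
      opt→sched: sched black — skip
    opt black
    core→sched: sched black — skip
  core black
io black
cfg gray
  cfg→io: io black — skip
  cfg→db: db black — skip
cfg black
lexer gray
  lexer→sched: sched black — skip
  ast gray
    ast→core: core black — skip
    ast→db: db black — skip
    ast→cfg: cfg black — skip
  ast black
  lexer→db: db black — skip
  lexer→cfg: cfg black — skip
  auth gray
    auth→opt: opt black — skip
    cache gray
      cache→cfg: cfg black — skip
      cache→opt: opt black — skip
    cache black
    ui gray
      ui→opt: opt black — skip
      ui→io: io black — skip
    ui black
    auth→db: db black — skip
    auth→core: core black — skip
  auth black
  lexer→cache: cache black — skip
lexer black
Every edge goes to a white or black vertex — no back edge, so the graph is acyclic.

No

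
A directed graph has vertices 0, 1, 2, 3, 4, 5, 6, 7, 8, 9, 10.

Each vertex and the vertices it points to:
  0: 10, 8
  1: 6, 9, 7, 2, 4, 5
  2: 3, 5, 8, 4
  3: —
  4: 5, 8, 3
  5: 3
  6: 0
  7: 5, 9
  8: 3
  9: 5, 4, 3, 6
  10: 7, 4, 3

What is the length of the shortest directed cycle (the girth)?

For each vertex v, BFS finds the shortest path from v back to v.
The shortest such closed walk is 9 → 6 → 0 → 10 → 7 → 9, length 5.

5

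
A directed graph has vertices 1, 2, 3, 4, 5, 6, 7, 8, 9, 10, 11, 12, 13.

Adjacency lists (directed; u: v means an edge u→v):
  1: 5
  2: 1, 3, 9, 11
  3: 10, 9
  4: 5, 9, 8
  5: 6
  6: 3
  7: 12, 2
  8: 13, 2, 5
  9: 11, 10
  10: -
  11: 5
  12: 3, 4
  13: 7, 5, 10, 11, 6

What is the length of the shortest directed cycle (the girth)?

5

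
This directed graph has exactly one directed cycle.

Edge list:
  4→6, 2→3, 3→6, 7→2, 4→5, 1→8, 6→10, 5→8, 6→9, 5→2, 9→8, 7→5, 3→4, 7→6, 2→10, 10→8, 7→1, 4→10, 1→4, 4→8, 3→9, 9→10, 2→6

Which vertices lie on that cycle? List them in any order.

DFS with gray/black marking from 5:
5 gray
  8 gray
  8 black
  2 gray
    6 gray
      10 gray
        10→8: 8 black — skip
      10 black
      9 gray
        9→10: 10 black — skip
        9→8: 8 black — skip
      9 black
    6 black
    3 gray
      3→9: 9 black — skip
      4 gray
        4→5: 5 is gray → back edge
Back edge closes the cycle 5 → 2 → 3 → 4 → 5; its vertices are {2, 3, 4, 5}.

2, 3, 4, 5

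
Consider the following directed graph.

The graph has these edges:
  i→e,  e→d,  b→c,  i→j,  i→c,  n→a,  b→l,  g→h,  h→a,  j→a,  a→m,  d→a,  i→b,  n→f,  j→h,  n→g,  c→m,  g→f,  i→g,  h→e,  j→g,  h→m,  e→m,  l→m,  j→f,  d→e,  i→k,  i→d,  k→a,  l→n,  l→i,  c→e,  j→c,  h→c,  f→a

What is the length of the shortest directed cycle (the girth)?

2

For each vertex v, BFS finds the shortest path from v back to v.
The shortest such closed walk is d → e → d, length 2.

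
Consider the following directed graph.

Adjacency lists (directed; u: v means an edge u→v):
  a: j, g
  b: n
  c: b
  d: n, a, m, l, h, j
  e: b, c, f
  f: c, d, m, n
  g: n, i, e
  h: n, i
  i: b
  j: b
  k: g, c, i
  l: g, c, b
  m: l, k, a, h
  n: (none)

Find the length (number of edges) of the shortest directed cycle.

For each vertex v, BFS finds the shortest path from v back to v.
The shortest such closed walk is f → m → l → g → e → f, length 5.

5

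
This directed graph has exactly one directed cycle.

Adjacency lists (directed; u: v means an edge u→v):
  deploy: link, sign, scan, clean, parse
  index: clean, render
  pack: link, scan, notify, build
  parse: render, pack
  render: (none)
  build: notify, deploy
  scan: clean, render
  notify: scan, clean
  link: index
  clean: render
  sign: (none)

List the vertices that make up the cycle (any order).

DFS with gray/black marking from pack:
pack gray
  link gray
    index gray
      clean gray
        render gray
        render black
      clean black
      index→render: render black — skip
    index black
  link black
  scan gray
    scan→clean: clean black — skip
    scan→render: render black — skip
  scan black
  notify gray
    notify→scan: scan black — skip
    notify→clean: clean black — skip
  notify black
  build gray
    build→notify: notify black — skip
    deploy gray
      deploy→link: link black — skip
      sign gray
      sign black
      deploy→scan: scan black — skip
      deploy→clean: clean black — skip
      parse gray
        parse→render: render black — skip
        parse→pack: pack is gray → back edge
Back edge closes the cycle pack → build → deploy → parse → pack; its vertices are {pack, build, parse, deploy}.

pack, build, parse, deploy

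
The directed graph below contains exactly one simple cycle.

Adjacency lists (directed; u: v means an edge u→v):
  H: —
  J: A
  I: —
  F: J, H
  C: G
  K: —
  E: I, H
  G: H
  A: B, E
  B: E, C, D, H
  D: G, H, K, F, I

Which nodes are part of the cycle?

A, B, D, F, J

DFS with gray/black marking from J:
J gray
  A gray
    B gray
      E gray
        I gray
        I black
        H gray
        H black
      E black
      C gray
        G gray
          G→H: H black — skip
        G black
      C black
      D gray
        D→G: G black — skip
        D→H: H black — skip
        K gray
        K black
        F gray
          F→J: J is gray → back edge
Back edge closes the cycle J → A → B → D → F → J; its vertices are {A, B, D, F, J}.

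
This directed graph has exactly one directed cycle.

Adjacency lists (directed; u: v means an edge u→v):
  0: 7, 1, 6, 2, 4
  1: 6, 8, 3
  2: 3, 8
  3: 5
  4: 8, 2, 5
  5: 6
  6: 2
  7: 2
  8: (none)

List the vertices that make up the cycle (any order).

2, 3, 5, 6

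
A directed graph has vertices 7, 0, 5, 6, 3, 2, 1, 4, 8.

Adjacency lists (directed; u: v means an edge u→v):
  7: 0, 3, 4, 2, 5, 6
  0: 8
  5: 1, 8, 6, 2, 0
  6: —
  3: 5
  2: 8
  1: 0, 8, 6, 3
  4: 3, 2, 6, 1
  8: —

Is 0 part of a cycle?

No

0 lies on a cycle iff there is a path from 0 back to itself.
Exploring from 0, it never reaches itself; equivalently, its strongly connected component is a singleton.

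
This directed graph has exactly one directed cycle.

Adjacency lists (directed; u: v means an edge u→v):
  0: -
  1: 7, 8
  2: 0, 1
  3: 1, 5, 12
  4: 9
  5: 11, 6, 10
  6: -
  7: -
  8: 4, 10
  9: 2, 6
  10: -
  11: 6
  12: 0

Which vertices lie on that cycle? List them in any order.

1, 2, 4, 8, 9

DFS with gray/black marking from 1:
1 gray
  7 gray
  7 black
  8 gray
    4 gray
      9 gray
        2 gray
          0 gray
          0 black
          2→1: 1 is gray → back edge
Back edge closes the cycle 1 → 8 → 4 → 9 → 2 → 1; its vertices are {1, 2, 4, 8, 9}.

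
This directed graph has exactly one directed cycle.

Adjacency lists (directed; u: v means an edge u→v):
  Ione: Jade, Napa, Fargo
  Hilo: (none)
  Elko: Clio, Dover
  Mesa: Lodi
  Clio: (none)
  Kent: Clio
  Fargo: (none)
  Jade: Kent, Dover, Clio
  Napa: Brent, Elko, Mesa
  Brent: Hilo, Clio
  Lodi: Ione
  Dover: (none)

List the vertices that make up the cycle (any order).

DFS with gray/black marking from Ione:
Ione gray
  Jade gray
    Kent gray
      Clio gray
      Clio black
    Kent black
    Dover gray
    Dover black
    Jade→Clio: Clio black — skip
  Jade black
  Napa gray
    Brent gray
      Hilo gray
      Hilo black
      Brent→Clio: Clio black — skip
    Brent black
    Elko gray
      Elko→Clio: Clio black — skip
      Elko→Dover: Dover black — skip
    Elko black
    Mesa gray
      Lodi gray
        Lodi→Ione: Ione is gray → back edge
Back edge closes the cycle Ione → Napa → Mesa → Lodi → Ione; its vertices are {Ione, Lodi, Mesa, Napa}.

Ione, Lodi, Mesa, Napa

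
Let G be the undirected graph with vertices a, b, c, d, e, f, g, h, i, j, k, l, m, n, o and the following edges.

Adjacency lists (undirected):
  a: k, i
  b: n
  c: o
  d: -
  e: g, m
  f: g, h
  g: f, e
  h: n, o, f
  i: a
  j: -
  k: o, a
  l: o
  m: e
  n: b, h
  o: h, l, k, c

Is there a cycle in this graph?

No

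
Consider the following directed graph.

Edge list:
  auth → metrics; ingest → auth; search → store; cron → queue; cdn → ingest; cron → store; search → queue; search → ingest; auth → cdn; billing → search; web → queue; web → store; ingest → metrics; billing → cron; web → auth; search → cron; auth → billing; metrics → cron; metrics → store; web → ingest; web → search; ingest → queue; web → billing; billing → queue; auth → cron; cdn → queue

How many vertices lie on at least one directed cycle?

5

A vertex is on a directed cycle iff it belongs to a strongly connected component of size ≥ 2 (or has a self-loop).
The vertices on cycles are {cdn, auth, ingest, search, billing} — 5 in total.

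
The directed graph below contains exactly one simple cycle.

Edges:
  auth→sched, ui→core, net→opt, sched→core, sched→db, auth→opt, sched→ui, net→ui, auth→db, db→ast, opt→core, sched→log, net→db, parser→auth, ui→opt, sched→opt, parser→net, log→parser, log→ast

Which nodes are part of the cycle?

DFS with gray/black marking from log:
log gray
  ast gray
  ast black
  parser gray
    net gray
      db gray
        db→ast: ast black — skip
      db black
      opt gray
        core gray
        core black
      opt black
      ui gray
        ui→core: core black — skip
        ui→opt: opt black — skip
      ui black
    net black
    auth gray
      auth→db: db black — skip
      auth→opt: opt black — skip
      sched gray
        sched→log: log is gray → back edge
Back edge closes the cycle log → parser → auth → sched → log; its vertices are {log, auth, sched, parser}.

log, auth, sched, parser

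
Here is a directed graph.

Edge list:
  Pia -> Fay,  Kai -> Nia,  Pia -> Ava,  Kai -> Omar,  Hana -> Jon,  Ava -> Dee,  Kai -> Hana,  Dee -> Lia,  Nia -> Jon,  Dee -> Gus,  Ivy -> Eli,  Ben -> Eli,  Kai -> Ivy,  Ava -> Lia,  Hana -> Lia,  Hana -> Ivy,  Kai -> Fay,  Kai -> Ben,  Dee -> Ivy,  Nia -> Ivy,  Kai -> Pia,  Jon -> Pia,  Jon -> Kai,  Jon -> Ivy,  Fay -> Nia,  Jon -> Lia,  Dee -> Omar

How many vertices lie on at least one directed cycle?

6

A vertex is on a directed cycle iff it belongs to a strongly connected component of size ≥ 2 (or has a self-loop).
The vertices on cycles are {Fay, Jon, Kai, Nia, Pia, Hana} — 6 in total.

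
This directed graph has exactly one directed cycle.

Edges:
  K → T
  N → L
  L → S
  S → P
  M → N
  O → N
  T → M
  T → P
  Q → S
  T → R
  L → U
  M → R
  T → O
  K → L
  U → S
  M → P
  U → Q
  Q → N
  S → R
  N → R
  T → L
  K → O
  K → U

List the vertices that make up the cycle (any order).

L, N, Q, U

DFS with gray/black marking from U:
U gray
  Q gray
    N gray
      L gray
        L→U: U is gray → back edge
Back edge closes the cycle U → Q → N → L → U; its vertices are {L, N, Q, U}.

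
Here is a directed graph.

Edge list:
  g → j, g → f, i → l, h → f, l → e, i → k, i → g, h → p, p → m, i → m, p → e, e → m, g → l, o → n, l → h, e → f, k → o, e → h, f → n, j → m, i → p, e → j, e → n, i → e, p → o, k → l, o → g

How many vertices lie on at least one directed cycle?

6

A vertex is on a directed cycle iff it belongs to a strongly connected component of size ≥ 2 (or has a self-loop).
The vertices on cycles are {e, g, h, l, o, p} — 6 in total.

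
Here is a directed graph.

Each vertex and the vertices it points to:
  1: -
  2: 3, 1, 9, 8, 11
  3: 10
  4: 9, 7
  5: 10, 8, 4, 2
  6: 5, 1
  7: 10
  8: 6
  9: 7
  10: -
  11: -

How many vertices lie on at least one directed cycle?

4

A vertex is on a directed cycle iff it belongs to a strongly connected component of size ≥ 2 (or has a self-loop).
The vertices on cycles are {2, 5, 6, 8} — 4 in total.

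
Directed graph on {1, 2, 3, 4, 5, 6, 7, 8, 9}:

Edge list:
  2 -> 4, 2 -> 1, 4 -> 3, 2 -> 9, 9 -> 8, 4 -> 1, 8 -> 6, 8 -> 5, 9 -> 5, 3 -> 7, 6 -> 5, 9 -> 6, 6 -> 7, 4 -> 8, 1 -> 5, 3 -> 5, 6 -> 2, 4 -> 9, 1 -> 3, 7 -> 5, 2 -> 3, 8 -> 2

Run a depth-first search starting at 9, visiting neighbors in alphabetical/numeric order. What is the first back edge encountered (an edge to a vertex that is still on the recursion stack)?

8->2

DFS from 9 (visiting neighbors in alphabetical/numeric order); mark gray on enter, black on exit:
9 gray
  5 gray
  5 black
  6 gray
    2 gray
      1 gray
        3 gray
          3→5: 5 black — skip
          7 gray
            7→5: 5 black — skip
          7 black
        3 black
        1→5: 5 black — skip
      1 black
      2→3: 3 black — skip
      4 gray
        4→1: 1 black — skip
        4→3: 3 black — skip
        8 gray
          8→2: 2 is gray → back edge
First back edge: 8 → 2.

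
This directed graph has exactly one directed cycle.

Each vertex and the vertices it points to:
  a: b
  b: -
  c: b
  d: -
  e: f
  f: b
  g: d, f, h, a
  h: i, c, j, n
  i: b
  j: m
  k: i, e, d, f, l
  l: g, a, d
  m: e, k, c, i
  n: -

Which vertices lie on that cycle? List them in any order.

g, h, j, k, l, m

DFS with gray/black marking from h:
h gray
  i gray
    b gray
    b black
  i black
  c gray
    c→b: b black — skip
  c black
  j gray
    m gray
      e gray
        f gray
          f→b: b black — skip
        f black
      e black
      k gray
        k→i: i black — skip
        k→e: e black — skip
        d gray
        d black
        k→f: f black — skip
        l gray
          g gray
            g→d: d black — skip
            g→f: f black — skip
            g→h: h is gray → back edge
Back edge closes the cycle h → j → m → k → l → g → h; its vertices are {g, h, j, k, l, m}.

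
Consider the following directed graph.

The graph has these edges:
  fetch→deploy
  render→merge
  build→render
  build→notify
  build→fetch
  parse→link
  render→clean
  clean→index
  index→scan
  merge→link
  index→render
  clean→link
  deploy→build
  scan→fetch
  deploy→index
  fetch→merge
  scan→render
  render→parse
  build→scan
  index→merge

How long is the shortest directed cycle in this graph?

For each vertex v, BFS finds the shortest path from v back to v.
The shortest such closed walk is build → fetch → deploy → build, length 3.

3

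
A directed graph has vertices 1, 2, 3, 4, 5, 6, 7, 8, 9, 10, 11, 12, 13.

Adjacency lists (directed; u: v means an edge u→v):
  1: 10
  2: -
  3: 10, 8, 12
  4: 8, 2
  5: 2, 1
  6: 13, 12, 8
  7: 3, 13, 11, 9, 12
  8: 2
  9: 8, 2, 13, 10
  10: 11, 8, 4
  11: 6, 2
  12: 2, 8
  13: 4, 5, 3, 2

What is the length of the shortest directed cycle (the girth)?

For each vertex v, BFS finds the shortest path from v back to v.
The shortest such closed walk is 11 → 6 → 13 → 3 → 10 → 11, length 5.

5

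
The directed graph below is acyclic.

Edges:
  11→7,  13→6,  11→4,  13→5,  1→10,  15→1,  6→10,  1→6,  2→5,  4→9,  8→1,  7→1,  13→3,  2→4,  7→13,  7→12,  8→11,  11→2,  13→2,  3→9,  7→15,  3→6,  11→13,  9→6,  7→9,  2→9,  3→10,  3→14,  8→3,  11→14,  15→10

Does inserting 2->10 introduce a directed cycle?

Adding 2→10 creates a cycle iff 10 can already reach 2.
Explore from 10: no path reaches 2. The graph stays acyclic.

No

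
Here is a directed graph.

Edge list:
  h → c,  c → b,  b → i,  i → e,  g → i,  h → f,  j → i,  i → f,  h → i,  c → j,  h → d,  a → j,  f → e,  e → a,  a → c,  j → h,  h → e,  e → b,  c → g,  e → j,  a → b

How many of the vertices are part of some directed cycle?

9

A vertex is on a directed cycle iff it belongs to a strongly connected component of size ≥ 2 (or has a self-loop).
The vertices on cycles are {a, b, c, e, f, g, h, i, j} — 9 in total.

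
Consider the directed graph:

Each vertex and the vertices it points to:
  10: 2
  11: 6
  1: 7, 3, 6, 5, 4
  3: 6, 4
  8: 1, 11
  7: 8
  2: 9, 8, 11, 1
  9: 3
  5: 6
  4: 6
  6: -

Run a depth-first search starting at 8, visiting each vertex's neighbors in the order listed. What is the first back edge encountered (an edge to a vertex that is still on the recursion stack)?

DFS from 8 (visiting each vertex's neighbors in the order listed); mark gray on enter, black on exit:
8 gray
  1 gray
    7 gray
      7→8: 8 is gray → back edge
First back edge: 7 → 8.

7→8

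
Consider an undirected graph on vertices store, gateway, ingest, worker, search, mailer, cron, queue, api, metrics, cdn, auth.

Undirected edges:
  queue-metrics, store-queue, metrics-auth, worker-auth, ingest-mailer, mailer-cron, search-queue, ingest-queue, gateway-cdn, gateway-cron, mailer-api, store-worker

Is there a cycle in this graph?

Yes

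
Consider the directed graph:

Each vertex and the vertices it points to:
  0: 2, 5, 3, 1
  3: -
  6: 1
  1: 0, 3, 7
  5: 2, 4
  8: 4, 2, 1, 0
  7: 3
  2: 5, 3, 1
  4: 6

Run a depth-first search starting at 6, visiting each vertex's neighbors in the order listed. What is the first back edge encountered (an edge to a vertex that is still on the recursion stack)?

DFS from 6 (visiting each vertex's neighbors in the order listed); mark gray on enter, black on exit:
6 gray
  1 gray
    0 gray
      2 gray
        5 gray
          5→2: 2 is gray → back edge
First back edge: 5 → 2.

5->2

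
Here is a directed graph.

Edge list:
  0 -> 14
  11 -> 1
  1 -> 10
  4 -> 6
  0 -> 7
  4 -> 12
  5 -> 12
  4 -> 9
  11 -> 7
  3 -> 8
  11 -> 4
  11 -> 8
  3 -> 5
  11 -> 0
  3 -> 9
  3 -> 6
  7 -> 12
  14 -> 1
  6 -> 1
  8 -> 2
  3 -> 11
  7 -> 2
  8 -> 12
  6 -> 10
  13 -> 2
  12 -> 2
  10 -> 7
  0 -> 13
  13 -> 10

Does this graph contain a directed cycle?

No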